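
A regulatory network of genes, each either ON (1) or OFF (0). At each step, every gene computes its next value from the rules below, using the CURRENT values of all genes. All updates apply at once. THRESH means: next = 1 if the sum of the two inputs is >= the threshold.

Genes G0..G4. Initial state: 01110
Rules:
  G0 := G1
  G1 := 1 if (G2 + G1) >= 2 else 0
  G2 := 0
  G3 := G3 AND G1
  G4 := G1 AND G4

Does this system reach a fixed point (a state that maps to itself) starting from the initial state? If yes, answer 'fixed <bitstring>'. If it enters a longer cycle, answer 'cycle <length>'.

Step 0: 01110
Step 1: G0=G1=1 G1=(1+1>=2)=1 G2=0(const) G3=G3&G1=1&1=1 G4=G1&G4=1&0=0 -> 11010
Step 2: G0=G1=1 G1=(0+1>=2)=0 G2=0(const) G3=G3&G1=1&1=1 G4=G1&G4=1&0=0 -> 10010
Step 3: G0=G1=0 G1=(0+0>=2)=0 G2=0(const) G3=G3&G1=1&0=0 G4=G1&G4=0&0=0 -> 00000
Step 4: G0=G1=0 G1=(0+0>=2)=0 G2=0(const) G3=G3&G1=0&0=0 G4=G1&G4=0&0=0 -> 00000
Fixed point reached at step 3: 00000

Answer: fixed 00000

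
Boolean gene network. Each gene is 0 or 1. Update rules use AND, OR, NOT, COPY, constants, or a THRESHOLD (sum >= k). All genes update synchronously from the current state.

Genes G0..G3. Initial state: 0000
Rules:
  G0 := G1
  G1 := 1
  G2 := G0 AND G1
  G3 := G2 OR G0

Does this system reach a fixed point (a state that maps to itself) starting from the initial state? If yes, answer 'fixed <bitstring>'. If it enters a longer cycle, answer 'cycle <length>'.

Answer: fixed 1111

Derivation:
Step 0: 0000
Step 1: G0=G1=0 G1=1(const) G2=G0&G1=0&0=0 G3=G2|G0=0|0=0 -> 0100
Step 2: G0=G1=1 G1=1(const) G2=G0&G1=0&1=0 G3=G2|G0=0|0=0 -> 1100
Step 3: G0=G1=1 G1=1(const) G2=G0&G1=1&1=1 G3=G2|G0=0|1=1 -> 1111
Step 4: G0=G1=1 G1=1(const) G2=G0&G1=1&1=1 G3=G2|G0=1|1=1 -> 1111
Fixed point reached at step 3: 1111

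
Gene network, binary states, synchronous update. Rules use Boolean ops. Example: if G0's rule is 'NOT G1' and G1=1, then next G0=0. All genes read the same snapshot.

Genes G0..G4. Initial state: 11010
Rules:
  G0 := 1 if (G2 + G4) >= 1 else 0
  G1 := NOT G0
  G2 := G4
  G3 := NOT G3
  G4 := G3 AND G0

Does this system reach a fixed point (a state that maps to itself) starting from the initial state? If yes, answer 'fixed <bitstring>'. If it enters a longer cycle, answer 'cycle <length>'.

Answer: cycle 2

Derivation:
Step 0: 11010
Step 1: G0=(0+0>=1)=0 G1=NOT G0=NOT 1=0 G2=G4=0 G3=NOT G3=NOT 1=0 G4=G3&G0=1&1=1 -> 00001
Step 2: G0=(0+1>=1)=1 G1=NOT G0=NOT 0=1 G2=G4=1 G3=NOT G3=NOT 0=1 G4=G3&G0=0&0=0 -> 11110
Step 3: G0=(1+0>=1)=1 G1=NOT G0=NOT 1=0 G2=G4=0 G3=NOT G3=NOT 1=0 G4=G3&G0=1&1=1 -> 10001
Step 4: G0=(0+1>=1)=1 G1=NOT G0=NOT 1=0 G2=G4=1 G3=NOT G3=NOT 0=1 G4=G3&G0=0&1=0 -> 10110
Step 5: G0=(1+0>=1)=1 G1=NOT G0=NOT 1=0 G2=G4=0 G3=NOT G3=NOT 1=0 G4=G3&G0=1&1=1 -> 10001
Cycle of length 2 starting at step 3 -> no fixed point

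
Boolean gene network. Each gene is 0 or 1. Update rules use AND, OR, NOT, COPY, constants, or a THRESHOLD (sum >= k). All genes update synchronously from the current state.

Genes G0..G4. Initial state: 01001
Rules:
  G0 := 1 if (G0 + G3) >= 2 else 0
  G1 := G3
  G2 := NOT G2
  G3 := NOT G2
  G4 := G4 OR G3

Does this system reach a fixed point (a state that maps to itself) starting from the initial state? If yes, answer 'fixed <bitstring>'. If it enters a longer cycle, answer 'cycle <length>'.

Step 0: 01001
Step 1: G0=(0+0>=2)=0 G1=G3=0 G2=NOT G2=NOT 0=1 G3=NOT G2=NOT 0=1 G4=G4|G3=1|0=1 -> 00111
Step 2: G0=(0+1>=2)=0 G1=G3=1 G2=NOT G2=NOT 1=0 G3=NOT G2=NOT 1=0 G4=G4|G3=1|1=1 -> 01001
Cycle of length 2 starting at step 0 -> no fixed point

Answer: cycle 2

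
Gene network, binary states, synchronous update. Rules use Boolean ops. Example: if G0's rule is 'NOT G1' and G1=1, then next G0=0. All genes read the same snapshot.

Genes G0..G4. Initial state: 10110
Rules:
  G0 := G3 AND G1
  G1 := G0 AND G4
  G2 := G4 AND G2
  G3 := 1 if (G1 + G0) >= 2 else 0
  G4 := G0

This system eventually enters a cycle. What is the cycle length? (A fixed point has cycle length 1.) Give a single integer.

Answer: 1

Derivation:
Step 0: 10110
Step 1: G0=G3&G1=1&0=0 G1=G0&G4=1&0=0 G2=G4&G2=0&1=0 G3=(0+1>=2)=0 G4=G0=1 -> 00001
Step 2: G0=G3&G1=0&0=0 G1=G0&G4=0&1=0 G2=G4&G2=1&0=0 G3=(0+0>=2)=0 G4=G0=0 -> 00000
Step 3: G0=G3&G1=0&0=0 G1=G0&G4=0&0=0 G2=G4&G2=0&0=0 G3=(0+0>=2)=0 G4=G0=0 -> 00000
State from step 3 equals state from step 2 -> cycle length 1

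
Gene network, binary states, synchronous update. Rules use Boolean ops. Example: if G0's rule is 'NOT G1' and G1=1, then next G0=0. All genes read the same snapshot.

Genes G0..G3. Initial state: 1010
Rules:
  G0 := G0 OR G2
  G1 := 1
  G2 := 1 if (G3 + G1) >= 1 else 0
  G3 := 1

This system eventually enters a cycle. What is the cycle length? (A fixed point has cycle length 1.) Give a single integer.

Step 0: 1010
Step 1: G0=G0|G2=1|1=1 G1=1(const) G2=(0+0>=1)=0 G3=1(const) -> 1101
Step 2: G0=G0|G2=1|0=1 G1=1(const) G2=(1+1>=1)=1 G3=1(const) -> 1111
Step 3: G0=G0|G2=1|1=1 G1=1(const) G2=(1+1>=1)=1 G3=1(const) -> 1111
State from step 3 equals state from step 2 -> cycle length 1

Answer: 1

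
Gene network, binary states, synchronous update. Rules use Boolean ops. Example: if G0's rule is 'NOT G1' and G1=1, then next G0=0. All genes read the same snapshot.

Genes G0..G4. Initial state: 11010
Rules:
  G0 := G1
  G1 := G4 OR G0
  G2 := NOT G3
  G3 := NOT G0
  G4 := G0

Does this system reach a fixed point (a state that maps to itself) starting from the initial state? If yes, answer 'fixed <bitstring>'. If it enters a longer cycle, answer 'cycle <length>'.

Answer: fixed 11101

Derivation:
Step 0: 11010
Step 1: G0=G1=1 G1=G4|G0=0|1=1 G2=NOT G3=NOT 1=0 G3=NOT G0=NOT 1=0 G4=G0=1 -> 11001
Step 2: G0=G1=1 G1=G4|G0=1|1=1 G2=NOT G3=NOT 0=1 G3=NOT G0=NOT 1=0 G4=G0=1 -> 11101
Step 3: G0=G1=1 G1=G4|G0=1|1=1 G2=NOT G3=NOT 0=1 G3=NOT G0=NOT 1=0 G4=G0=1 -> 11101
Fixed point reached at step 2: 11101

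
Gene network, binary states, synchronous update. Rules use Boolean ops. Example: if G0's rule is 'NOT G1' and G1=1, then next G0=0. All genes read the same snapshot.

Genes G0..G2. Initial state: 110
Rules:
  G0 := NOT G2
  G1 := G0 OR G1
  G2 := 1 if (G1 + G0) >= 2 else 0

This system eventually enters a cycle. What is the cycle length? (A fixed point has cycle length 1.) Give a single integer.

Step 0: 110
Step 1: G0=NOT G2=NOT 0=1 G1=G0|G1=1|1=1 G2=(1+1>=2)=1 -> 111
Step 2: G0=NOT G2=NOT 1=0 G1=G0|G1=1|1=1 G2=(1+1>=2)=1 -> 011
Step 3: G0=NOT G2=NOT 1=0 G1=G0|G1=0|1=1 G2=(1+0>=2)=0 -> 010
Step 4: G0=NOT G2=NOT 0=1 G1=G0|G1=0|1=1 G2=(1+0>=2)=0 -> 110
State from step 4 equals state from step 0 -> cycle length 4

Answer: 4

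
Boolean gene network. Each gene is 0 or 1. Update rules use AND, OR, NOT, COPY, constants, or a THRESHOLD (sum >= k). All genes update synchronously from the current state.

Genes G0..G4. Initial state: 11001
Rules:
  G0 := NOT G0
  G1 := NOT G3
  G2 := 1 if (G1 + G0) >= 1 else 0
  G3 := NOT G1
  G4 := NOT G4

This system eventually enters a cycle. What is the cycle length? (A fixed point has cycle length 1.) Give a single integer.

Step 0: 11001
Step 1: G0=NOT G0=NOT 1=0 G1=NOT G3=NOT 0=1 G2=(1+1>=1)=1 G3=NOT G1=NOT 1=0 G4=NOT G4=NOT 1=0 -> 01100
Step 2: G0=NOT G0=NOT 0=1 G1=NOT G3=NOT 0=1 G2=(1+0>=1)=1 G3=NOT G1=NOT 1=0 G4=NOT G4=NOT 0=1 -> 11101
Step 3: G0=NOT G0=NOT 1=0 G1=NOT G3=NOT 0=1 G2=(1+1>=1)=1 G3=NOT G1=NOT 1=0 G4=NOT G4=NOT 1=0 -> 01100
State from step 3 equals state from step 1 -> cycle length 2

Answer: 2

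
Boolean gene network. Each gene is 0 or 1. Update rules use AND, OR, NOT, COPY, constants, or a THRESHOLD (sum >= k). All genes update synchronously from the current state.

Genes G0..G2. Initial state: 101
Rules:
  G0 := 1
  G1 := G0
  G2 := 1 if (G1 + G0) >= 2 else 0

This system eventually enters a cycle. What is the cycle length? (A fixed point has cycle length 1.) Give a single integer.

Answer: 1

Derivation:
Step 0: 101
Step 1: G0=1(const) G1=G0=1 G2=(0+1>=2)=0 -> 110
Step 2: G0=1(const) G1=G0=1 G2=(1+1>=2)=1 -> 111
Step 3: G0=1(const) G1=G0=1 G2=(1+1>=2)=1 -> 111
State from step 3 equals state from step 2 -> cycle length 1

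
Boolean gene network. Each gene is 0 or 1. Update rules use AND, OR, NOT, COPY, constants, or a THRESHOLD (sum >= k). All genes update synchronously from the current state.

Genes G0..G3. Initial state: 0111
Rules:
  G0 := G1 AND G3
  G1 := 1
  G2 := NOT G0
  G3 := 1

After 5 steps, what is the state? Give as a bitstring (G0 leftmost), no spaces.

Step 1: G0=G1&G3=1&1=1 G1=1(const) G2=NOT G0=NOT 0=1 G3=1(const) -> 1111
Step 2: G0=G1&G3=1&1=1 G1=1(const) G2=NOT G0=NOT 1=0 G3=1(const) -> 1101
Step 3: G0=G1&G3=1&1=1 G1=1(const) G2=NOT G0=NOT 1=0 G3=1(const) -> 1101
Step 4: G0=G1&G3=1&1=1 G1=1(const) G2=NOT G0=NOT 1=0 G3=1(const) -> 1101
Step 5: G0=G1&G3=1&1=1 G1=1(const) G2=NOT G0=NOT 1=0 G3=1(const) -> 1101

1101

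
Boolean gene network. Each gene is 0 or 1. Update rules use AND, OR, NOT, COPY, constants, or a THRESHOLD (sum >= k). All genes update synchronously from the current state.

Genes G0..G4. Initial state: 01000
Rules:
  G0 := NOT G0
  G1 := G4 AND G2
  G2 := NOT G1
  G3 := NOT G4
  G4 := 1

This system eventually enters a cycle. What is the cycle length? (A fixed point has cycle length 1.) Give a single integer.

Step 0: 01000
Step 1: G0=NOT G0=NOT 0=1 G1=G4&G2=0&0=0 G2=NOT G1=NOT 1=0 G3=NOT G4=NOT 0=1 G4=1(const) -> 10011
Step 2: G0=NOT G0=NOT 1=0 G1=G4&G2=1&0=0 G2=NOT G1=NOT 0=1 G3=NOT G4=NOT 1=0 G4=1(const) -> 00101
Step 3: G0=NOT G0=NOT 0=1 G1=G4&G2=1&1=1 G2=NOT G1=NOT 0=1 G3=NOT G4=NOT 1=0 G4=1(const) -> 11101
Step 4: G0=NOT G0=NOT 1=0 G1=G4&G2=1&1=1 G2=NOT G1=NOT 1=0 G3=NOT G4=NOT 1=0 G4=1(const) -> 01001
Step 5: G0=NOT G0=NOT 0=1 G1=G4&G2=1&0=0 G2=NOT G1=NOT 1=0 G3=NOT G4=NOT 1=0 G4=1(const) -> 10001
Step 6: G0=NOT G0=NOT 1=0 G1=G4&G2=1&0=0 G2=NOT G1=NOT 0=1 G3=NOT G4=NOT 1=0 G4=1(const) -> 00101
State from step 6 equals state from step 2 -> cycle length 4

Answer: 4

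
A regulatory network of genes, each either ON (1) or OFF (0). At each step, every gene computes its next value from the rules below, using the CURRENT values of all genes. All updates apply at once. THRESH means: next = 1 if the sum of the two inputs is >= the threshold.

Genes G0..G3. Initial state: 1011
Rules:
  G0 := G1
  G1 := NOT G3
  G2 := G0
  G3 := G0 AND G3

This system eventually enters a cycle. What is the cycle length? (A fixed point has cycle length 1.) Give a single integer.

Answer: 1

Derivation:
Step 0: 1011
Step 1: G0=G1=0 G1=NOT G3=NOT 1=0 G2=G0=1 G3=G0&G3=1&1=1 -> 0011
Step 2: G0=G1=0 G1=NOT G3=NOT 1=0 G2=G0=0 G3=G0&G3=0&1=0 -> 0000
Step 3: G0=G1=0 G1=NOT G3=NOT 0=1 G2=G0=0 G3=G0&G3=0&0=0 -> 0100
Step 4: G0=G1=1 G1=NOT G3=NOT 0=1 G2=G0=0 G3=G0&G3=0&0=0 -> 1100
Step 5: G0=G1=1 G1=NOT G3=NOT 0=1 G2=G0=1 G3=G0&G3=1&0=0 -> 1110
Step 6: G0=G1=1 G1=NOT G3=NOT 0=1 G2=G0=1 G3=G0&G3=1&0=0 -> 1110
State from step 6 equals state from step 5 -> cycle length 1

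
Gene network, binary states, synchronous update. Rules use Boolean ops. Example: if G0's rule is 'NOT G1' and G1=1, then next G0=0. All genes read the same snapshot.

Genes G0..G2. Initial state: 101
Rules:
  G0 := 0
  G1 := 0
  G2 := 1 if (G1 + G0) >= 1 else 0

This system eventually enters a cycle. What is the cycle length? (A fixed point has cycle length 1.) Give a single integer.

Answer: 1

Derivation:
Step 0: 101
Step 1: G0=0(const) G1=0(const) G2=(0+1>=1)=1 -> 001
Step 2: G0=0(const) G1=0(const) G2=(0+0>=1)=0 -> 000
Step 3: G0=0(const) G1=0(const) G2=(0+0>=1)=0 -> 000
State from step 3 equals state from step 2 -> cycle length 1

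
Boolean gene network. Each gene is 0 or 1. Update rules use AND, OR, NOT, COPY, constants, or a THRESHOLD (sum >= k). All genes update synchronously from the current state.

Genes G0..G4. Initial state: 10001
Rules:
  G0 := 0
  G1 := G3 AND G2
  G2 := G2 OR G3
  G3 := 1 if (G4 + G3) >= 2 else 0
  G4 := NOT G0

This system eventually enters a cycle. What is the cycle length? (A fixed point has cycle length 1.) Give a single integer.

Answer: 1

Derivation:
Step 0: 10001
Step 1: G0=0(const) G1=G3&G2=0&0=0 G2=G2|G3=0|0=0 G3=(1+0>=2)=0 G4=NOT G0=NOT 1=0 -> 00000
Step 2: G0=0(const) G1=G3&G2=0&0=0 G2=G2|G3=0|0=0 G3=(0+0>=2)=0 G4=NOT G0=NOT 0=1 -> 00001
Step 3: G0=0(const) G1=G3&G2=0&0=0 G2=G2|G3=0|0=0 G3=(1+0>=2)=0 G4=NOT G0=NOT 0=1 -> 00001
State from step 3 equals state from step 2 -> cycle length 1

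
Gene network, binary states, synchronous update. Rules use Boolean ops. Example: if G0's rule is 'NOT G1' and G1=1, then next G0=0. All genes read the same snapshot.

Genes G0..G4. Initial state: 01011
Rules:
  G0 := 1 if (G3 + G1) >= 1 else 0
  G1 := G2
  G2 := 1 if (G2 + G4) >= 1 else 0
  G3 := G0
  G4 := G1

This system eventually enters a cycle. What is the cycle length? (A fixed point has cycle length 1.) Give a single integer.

Answer: 1

Derivation:
Step 0: 01011
Step 1: G0=(1+1>=1)=1 G1=G2=0 G2=(0+1>=1)=1 G3=G0=0 G4=G1=1 -> 10101
Step 2: G0=(0+0>=1)=0 G1=G2=1 G2=(1+1>=1)=1 G3=G0=1 G4=G1=0 -> 01110
Step 3: G0=(1+1>=1)=1 G1=G2=1 G2=(1+0>=1)=1 G3=G0=0 G4=G1=1 -> 11101
Step 4: G0=(0+1>=1)=1 G1=G2=1 G2=(1+1>=1)=1 G3=G0=1 G4=G1=1 -> 11111
Step 5: G0=(1+1>=1)=1 G1=G2=1 G2=(1+1>=1)=1 G3=G0=1 G4=G1=1 -> 11111
State from step 5 equals state from step 4 -> cycle length 1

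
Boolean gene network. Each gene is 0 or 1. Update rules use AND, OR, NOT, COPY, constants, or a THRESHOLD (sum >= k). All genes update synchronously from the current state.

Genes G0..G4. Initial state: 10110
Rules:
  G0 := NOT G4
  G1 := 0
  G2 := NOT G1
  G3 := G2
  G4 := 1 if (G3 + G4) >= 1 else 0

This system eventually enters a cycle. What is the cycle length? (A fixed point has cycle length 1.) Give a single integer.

Step 0: 10110
Step 1: G0=NOT G4=NOT 0=1 G1=0(const) G2=NOT G1=NOT 0=1 G3=G2=1 G4=(1+0>=1)=1 -> 10111
Step 2: G0=NOT G4=NOT 1=0 G1=0(const) G2=NOT G1=NOT 0=1 G3=G2=1 G4=(1+1>=1)=1 -> 00111
Step 3: G0=NOT G4=NOT 1=0 G1=0(const) G2=NOT G1=NOT 0=1 G3=G2=1 G4=(1+1>=1)=1 -> 00111
State from step 3 equals state from step 2 -> cycle length 1

Answer: 1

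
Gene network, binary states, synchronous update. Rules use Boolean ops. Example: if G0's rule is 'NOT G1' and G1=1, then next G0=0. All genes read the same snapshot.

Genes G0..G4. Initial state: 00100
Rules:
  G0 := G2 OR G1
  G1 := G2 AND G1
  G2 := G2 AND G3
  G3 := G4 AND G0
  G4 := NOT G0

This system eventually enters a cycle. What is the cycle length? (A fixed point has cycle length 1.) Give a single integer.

Answer: 1

Derivation:
Step 0: 00100
Step 1: G0=G2|G1=1|0=1 G1=G2&G1=1&0=0 G2=G2&G3=1&0=0 G3=G4&G0=0&0=0 G4=NOT G0=NOT 0=1 -> 10001
Step 2: G0=G2|G1=0|0=0 G1=G2&G1=0&0=0 G2=G2&G3=0&0=0 G3=G4&G0=1&1=1 G4=NOT G0=NOT 1=0 -> 00010
Step 3: G0=G2|G1=0|0=0 G1=G2&G1=0&0=0 G2=G2&G3=0&1=0 G3=G4&G0=0&0=0 G4=NOT G0=NOT 0=1 -> 00001
Step 4: G0=G2|G1=0|0=0 G1=G2&G1=0&0=0 G2=G2&G3=0&0=0 G3=G4&G0=1&0=0 G4=NOT G0=NOT 0=1 -> 00001
State from step 4 equals state from step 3 -> cycle length 1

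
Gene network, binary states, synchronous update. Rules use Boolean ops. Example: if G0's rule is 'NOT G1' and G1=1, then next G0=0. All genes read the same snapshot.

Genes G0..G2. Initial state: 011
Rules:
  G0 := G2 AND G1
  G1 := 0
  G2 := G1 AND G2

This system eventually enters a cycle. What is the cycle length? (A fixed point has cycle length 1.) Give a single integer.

Answer: 1

Derivation:
Step 0: 011
Step 1: G0=G2&G1=1&1=1 G1=0(const) G2=G1&G2=1&1=1 -> 101
Step 2: G0=G2&G1=1&0=0 G1=0(const) G2=G1&G2=0&1=0 -> 000
Step 3: G0=G2&G1=0&0=0 G1=0(const) G2=G1&G2=0&0=0 -> 000
State from step 3 equals state from step 2 -> cycle length 1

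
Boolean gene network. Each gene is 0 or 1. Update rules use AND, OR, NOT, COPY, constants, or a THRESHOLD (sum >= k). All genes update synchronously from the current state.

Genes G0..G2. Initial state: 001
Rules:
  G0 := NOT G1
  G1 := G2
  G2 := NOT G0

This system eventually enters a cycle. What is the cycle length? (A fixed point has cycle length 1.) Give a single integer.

Step 0: 001
Step 1: G0=NOT G1=NOT 0=1 G1=G2=1 G2=NOT G0=NOT 0=1 -> 111
Step 2: G0=NOT G1=NOT 1=0 G1=G2=1 G2=NOT G0=NOT 1=0 -> 010
Step 3: G0=NOT G1=NOT 1=0 G1=G2=0 G2=NOT G0=NOT 0=1 -> 001
State from step 3 equals state from step 0 -> cycle length 3

Answer: 3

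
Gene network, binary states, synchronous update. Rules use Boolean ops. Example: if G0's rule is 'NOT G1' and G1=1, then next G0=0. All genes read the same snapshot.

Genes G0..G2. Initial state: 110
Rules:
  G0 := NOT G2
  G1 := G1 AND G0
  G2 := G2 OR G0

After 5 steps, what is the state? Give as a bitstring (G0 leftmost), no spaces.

Step 1: G0=NOT G2=NOT 0=1 G1=G1&G0=1&1=1 G2=G2|G0=0|1=1 -> 111
Step 2: G0=NOT G2=NOT 1=0 G1=G1&G0=1&1=1 G2=G2|G0=1|1=1 -> 011
Step 3: G0=NOT G2=NOT 1=0 G1=G1&G0=1&0=0 G2=G2|G0=1|0=1 -> 001
Step 4: G0=NOT G2=NOT 1=0 G1=G1&G0=0&0=0 G2=G2|G0=1|0=1 -> 001
Step 5: G0=NOT G2=NOT 1=0 G1=G1&G0=0&0=0 G2=G2|G0=1|0=1 -> 001

001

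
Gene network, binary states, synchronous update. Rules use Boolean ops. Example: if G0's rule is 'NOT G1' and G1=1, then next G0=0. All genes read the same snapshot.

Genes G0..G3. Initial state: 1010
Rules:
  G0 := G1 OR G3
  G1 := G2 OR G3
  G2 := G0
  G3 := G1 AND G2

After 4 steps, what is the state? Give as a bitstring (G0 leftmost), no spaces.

Step 1: G0=G1|G3=0|0=0 G1=G2|G3=1|0=1 G2=G0=1 G3=G1&G2=0&1=0 -> 0110
Step 2: G0=G1|G3=1|0=1 G1=G2|G3=1|0=1 G2=G0=0 G3=G1&G2=1&1=1 -> 1101
Step 3: G0=G1|G3=1|1=1 G1=G2|G3=0|1=1 G2=G0=1 G3=G1&G2=1&0=0 -> 1110
Step 4: G0=G1|G3=1|0=1 G1=G2|G3=1|0=1 G2=G0=1 G3=G1&G2=1&1=1 -> 1111

1111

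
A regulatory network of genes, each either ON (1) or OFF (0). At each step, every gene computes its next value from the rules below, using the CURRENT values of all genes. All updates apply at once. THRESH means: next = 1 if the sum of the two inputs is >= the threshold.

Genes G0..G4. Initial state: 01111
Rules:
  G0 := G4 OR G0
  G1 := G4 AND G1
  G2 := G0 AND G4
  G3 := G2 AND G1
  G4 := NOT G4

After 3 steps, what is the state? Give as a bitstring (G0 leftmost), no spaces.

Step 1: G0=G4|G0=1|0=1 G1=G4&G1=1&1=1 G2=G0&G4=0&1=0 G3=G2&G1=1&1=1 G4=NOT G4=NOT 1=0 -> 11010
Step 2: G0=G4|G0=0|1=1 G1=G4&G1=0&1=0 G2=G0&G4=1&0=0 G3=G2&G1=0&1=0 G4=NOT G4=NOT 0=1 -> 10001
Step 3: G0=G4|G0=1|1=1 G1=G4&G1=1&0=0 G2=G0&G4=1&1=1 G3=G2&G1=0&0=0 G4=NOT G4=NOT 1=0 -> 10100

10100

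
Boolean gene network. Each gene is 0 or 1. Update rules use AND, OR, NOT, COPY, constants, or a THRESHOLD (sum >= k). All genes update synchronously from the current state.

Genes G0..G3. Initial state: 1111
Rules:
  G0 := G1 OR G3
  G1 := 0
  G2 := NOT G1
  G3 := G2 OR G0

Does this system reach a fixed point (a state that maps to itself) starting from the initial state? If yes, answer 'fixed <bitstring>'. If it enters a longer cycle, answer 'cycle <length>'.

Step 0: 1111
Step 1: G0=G1|G3=1|1=1 G1=0(const) G2=NOT G1=NOT 1=0 G3=G2|G0=1|1=1 -> 1001
Step 2: G0=G1|G3=0|1=1 G1=0(const) G2=NOT G1=NOT 0=1 G3=G2|G0=0|1=1 -> 1011
Step 3: G0=G1|G3=0|1=1 G1=0(const) G2=NOT G1=NOT 0=1 G3=G2|G0=1|1=1 -> 1011
Fixed point reached at step 2: 1011

Answer: fixed 1011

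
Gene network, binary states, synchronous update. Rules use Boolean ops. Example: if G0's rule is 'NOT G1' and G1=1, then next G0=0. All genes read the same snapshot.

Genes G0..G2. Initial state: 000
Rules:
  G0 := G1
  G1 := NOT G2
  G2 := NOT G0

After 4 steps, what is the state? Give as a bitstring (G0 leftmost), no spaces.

Step 1: G0=G1=0 G1=NOT G2=NOT 0=1 G2=NOT G0=NOT 0=1 -> 011
Step 2: G0=G1=1 G1=NOT G2=NOT 1=0 G2=NOT G0=NOT 0=1 -> 101
Step 3: G0=G1=0 G1=NOT G2=NOT 1=0 G2=NOT G0=NOT 1=0 -> 000
Step 4: G0=G1=0 G1=NOT G2=NOT 0=1 G2=NOT G0=NOT 0=1 -> 011

011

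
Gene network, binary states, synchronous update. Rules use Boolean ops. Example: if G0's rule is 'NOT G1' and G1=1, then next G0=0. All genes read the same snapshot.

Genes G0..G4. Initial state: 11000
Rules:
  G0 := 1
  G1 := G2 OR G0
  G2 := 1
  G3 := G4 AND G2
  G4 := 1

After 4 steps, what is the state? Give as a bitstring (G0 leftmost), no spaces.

Step 1: G0=1(const) G1=G2|G0=0|1=1 G2=1(const) G3=G4&G2=0&0=0 G4=1(const) -> 11101
Step 2: G0=1(const) G1=G2|G0=1|1=1 G2=1(const) G3=G4&G2=1&1=1 G4=1(const) -> 11111
Step 3: G0=1(const) G1=G2|G0=1|1=1 G2=1(const) G3=G4&G2=1&1=1 G4=1(const) -> 11111
Step 4: G0=1(const) G1=G2|G0=1|1=1 G2=1(const) G3=G4&G2=1&1=1 G4=1(const) -> 11111

11111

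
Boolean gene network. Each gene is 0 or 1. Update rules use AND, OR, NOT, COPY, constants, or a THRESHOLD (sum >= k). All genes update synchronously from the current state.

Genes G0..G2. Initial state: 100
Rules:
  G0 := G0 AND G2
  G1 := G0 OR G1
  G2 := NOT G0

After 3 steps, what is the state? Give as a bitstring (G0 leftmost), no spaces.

Step 1: G0=G0&G2=1&0=0 G1=G0|G1=1|0=1 G2=NOT G0=NOT 1=0 -> 010
Step 2: G0=G0&G2=0&0=0 G1=G0|G1=0|1=1 G2=NOT G0=NOT 0=1 -> 011
Step 3: G0=G0&G2=0&1=0 G1=G0|G1=0|1=1 G2=NOT G0=NOT 0=1 -> 011

011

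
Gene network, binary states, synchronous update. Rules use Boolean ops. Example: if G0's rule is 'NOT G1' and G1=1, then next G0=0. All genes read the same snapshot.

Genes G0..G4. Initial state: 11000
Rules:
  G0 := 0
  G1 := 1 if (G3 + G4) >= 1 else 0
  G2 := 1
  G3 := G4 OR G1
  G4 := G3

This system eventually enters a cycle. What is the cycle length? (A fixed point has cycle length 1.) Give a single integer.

Answer: 1

Derivation:
Step 0: 11000
Step 1: G0=0(const) G1=(0+0>=1)=0 G2=1(const) G3=G4|G1=0|1=1 G4=G3=0 -> 00110
Step 2: G0=0(const) G1=(1+0>=1)=1 G2=1(const) G3=G4|G1=0|0=0 G4=G3=1 -> 01101
Step 3: G0=0(const) G1=(0+1>=1)=1 G2=1(const) G3=G4|G1=1|1=1 G4=G3=0 -> 01110
Step 4: G0=0(const) G1=(1+0>=1)=1 G2=1(const) G3=G4|G1=0|1=1 G4=G3=1 -> 01111
Step 5: G0=0(const) G1=(1+1>=1)=1 G2=1(const) G3=G4|G1=1|1=1 G4=G3=1 -> 01111
State from step 5 equals state from step 4 -> cycle length 1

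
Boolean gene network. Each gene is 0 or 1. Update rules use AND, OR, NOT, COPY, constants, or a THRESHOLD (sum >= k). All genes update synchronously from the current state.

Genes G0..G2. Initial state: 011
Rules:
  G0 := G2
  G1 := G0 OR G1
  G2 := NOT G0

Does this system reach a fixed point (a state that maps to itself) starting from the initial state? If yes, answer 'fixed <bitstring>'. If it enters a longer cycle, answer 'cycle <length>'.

Step 0: 011
Step 1: G0=G2=1 G1=G0|G1=0|1=1 G2=NOT G0=NOT 0=1 -> 111
Step 2: G0=G2=1 G1=G0|G1=1|1=1 G2=NOT G0=NOT 1=0 -> 110
Step 3: G0=G2=0 G1=G0|G1=1|1=1 G2=NOT G0=NOT 1=0 -> 010
Step 4: G0=G2=0 G1=G0|G1=0|1=1 G2=NOT G0=NOT 0=1 -> 011
Cycle of length 4 starting at step 0 -> no fixed point

Answer: cycle 4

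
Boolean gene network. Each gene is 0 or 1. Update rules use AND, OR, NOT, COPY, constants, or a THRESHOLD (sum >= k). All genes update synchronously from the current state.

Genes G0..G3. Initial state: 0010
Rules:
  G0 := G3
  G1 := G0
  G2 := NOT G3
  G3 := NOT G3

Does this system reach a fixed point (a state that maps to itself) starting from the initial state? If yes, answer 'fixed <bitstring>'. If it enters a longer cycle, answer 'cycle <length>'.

Answer: cycle 2

Derivation:
Step 0: 0010
Step 1: G0=G3=0 G1=G0=0 G2=NOT G3=NOT 0=1 G3=NOT G3=NOT 0=1 -> 0011
Step 2: G0=G3=1 G1=G0=0 G2=NOT G3=NOT 1=0 G3=NOT G3=NOT 1=0 -> 1000
Step 3: G0=G3=0 G1=G0=1 G2=NOT G3=NOT 0=1 G3=NOT G3=NOT 0=1 -> 0111
Step 4: G0=G3=1 G1=G0=0 G2=NOT G3=NOT 1=0 G3=NOT G3=NOT 1=0 -> 1000
Cycle of length 2 starting at step 2 -> no fixed point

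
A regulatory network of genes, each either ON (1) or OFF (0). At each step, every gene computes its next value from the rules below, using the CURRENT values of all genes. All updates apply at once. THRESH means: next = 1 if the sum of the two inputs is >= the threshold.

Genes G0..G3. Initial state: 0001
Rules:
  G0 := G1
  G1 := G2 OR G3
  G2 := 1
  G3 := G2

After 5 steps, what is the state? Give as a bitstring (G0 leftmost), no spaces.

Step 1: G0=G1=0 G1=G2|G3=0|1=1 G2=1(const) G3=G2=0 -> 0110
Step 2: G0=G1=1 G1=G2|G3=1|0=1 G2=1(const) G3=G2=1 -> 1111
Step 3: G0=G1=1 G1=G2|G3=1|1=1 G2=1(const) G3=G2=1 -> 1111
Step 4: G0=G1=1 G1=G2|G3=1|1=1 G2=1(const) G3=G2=1 -> 1111
Step 5: G0=G1=1 G1=G2|G3=1|1=1 G2=1(const) G3=G2=1 -> 1111

1111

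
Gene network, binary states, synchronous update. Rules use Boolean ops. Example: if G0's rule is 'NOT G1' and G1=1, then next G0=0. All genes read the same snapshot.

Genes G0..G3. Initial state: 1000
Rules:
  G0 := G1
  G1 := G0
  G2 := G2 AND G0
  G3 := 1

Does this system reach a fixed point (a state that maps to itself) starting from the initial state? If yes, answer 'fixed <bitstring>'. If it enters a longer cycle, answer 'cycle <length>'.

Answer: cycle 2

Derivation:
Step 0: 1000
Step 1: G0=G1=0 G1=G0=1 G2=G2&G0=0&1=0 G3=1(const) -> 0101
Step 2: G0=G1=1 G1=G0=0 G2=G2&G0=0&0=0 G3=1(const) -> 1001
Step 3: G0=G1=0 G1=G0=1 G2=G2&G0=0&1=0 G3=1(const) -> 0101
Cycle of length 2 starting at step 1 -> no fixed point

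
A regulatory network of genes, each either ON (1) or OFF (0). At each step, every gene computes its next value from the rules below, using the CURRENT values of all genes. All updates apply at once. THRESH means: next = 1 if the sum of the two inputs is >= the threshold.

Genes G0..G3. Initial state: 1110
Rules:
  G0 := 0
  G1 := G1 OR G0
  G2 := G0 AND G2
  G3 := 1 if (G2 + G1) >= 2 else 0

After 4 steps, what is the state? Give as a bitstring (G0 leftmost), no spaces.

Step 1: G0=0(const) G1=G1|G0=1|1=1 G2=G0&G2=1&1=1 G3=(1+1>=2)=1 -> 0111
Step 2: G0=0(const) G1=G1|G0=1|0=1 G2=G0&G2=0&1=0 G3=(1+1>=2)=1 -> 0101
Step 3: G0=0(const) G1=G1|G0=1|0=1 G2=G0&G2=0&0=0 G3=(0+1>=2)=0 -> 0100
Step 4: G0=0(const) G1=G1|G0=1|0=1 G2=G0&G2=0&0=0 G3=(0+1>=2)=0 -> 0100

0100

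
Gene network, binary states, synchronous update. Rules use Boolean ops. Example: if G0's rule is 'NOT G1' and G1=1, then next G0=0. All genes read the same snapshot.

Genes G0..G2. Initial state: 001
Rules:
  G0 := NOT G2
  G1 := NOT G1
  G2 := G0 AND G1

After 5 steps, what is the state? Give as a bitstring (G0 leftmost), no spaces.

Step 1: G0=NOT G2=NOT 1=0 G1=NOT G1=NOT 0=1 G2=G0&G1=0&0=0 -> 010
Step 2: G0=NOT G2=NOT 0=1 G1=NOT G1=NOT 1=0 G2=G0&G1=0&1=0 -> 100
Step 3: G0=NOT G2=NOT 0=1 G1=NOT G1=NOT 0=1 G2=G0&G1=1&0=0 -> 110
Step 4: G0=NOT G2=NOT 0=1 G1=NOT G1=NOT 1=0 G2=G0&G1=1&1=1 -> 101
Step 5: G0=NOT G2=NOT 1=0 G1=NOT G1=NOT 0=1 G2=G0&G1=1&0=0 -> 010

010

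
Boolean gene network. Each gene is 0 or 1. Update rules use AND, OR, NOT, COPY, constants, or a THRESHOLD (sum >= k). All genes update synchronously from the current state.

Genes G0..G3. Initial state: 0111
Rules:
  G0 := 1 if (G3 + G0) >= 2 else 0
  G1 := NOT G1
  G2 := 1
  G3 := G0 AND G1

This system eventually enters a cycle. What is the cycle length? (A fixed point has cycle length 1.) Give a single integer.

Answer: 2

Derivation:
Step 0: 0111
Step 1: G0=(1+0>=2)=0 G1=NOT G1=NOT 1=0 G2=1(const) G3=G0&G1=0&1=0 -> 0010
Step 2: G0=(0+0>=2)=0 G1=NOT G1=NOT 0=1 G2=1(const) G3=G0&G1=0&0=0 -> 0110
Step 3: G0=(0+0>=2)=0 G1=NOT G1=NOT 1=0 G2=1(const) G3=G0&G1=0&1=0 -> 0010
State from step 3 equals state from step 1 -> cycle length 2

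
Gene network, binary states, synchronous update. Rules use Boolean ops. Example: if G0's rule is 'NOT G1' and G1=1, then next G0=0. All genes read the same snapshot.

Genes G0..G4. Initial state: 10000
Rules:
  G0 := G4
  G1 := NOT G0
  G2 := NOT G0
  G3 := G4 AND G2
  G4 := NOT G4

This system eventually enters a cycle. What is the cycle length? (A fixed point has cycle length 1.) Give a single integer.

Step 0: 10000
Step 1: G0=G4=0 G1=NOT G0=NOT 1=0 G2=NOT G0=NOT 1=0 G3=G4&G2=0&0=0 G4=NOT G4=NOT 0=1 -> 00001
Step 2: G0=G4=1 G1=NOT G0=NOT 0=1 G2=NOT G0=NOT 0=1 G3=G4&G2=1&0=0 G4=NOT G4=NOT 1=0 -> 11100
Step 3: G0=G4=0 G1=NOT G0=NOT 1=0 G2=NOT G0=NOT 1=0 G3=G4&G2=0&1=0 G4=NOT G4=NOT 0=1 -> 00001
State from step 3 equals state from step 1 -> cycle length 2

Answer: 2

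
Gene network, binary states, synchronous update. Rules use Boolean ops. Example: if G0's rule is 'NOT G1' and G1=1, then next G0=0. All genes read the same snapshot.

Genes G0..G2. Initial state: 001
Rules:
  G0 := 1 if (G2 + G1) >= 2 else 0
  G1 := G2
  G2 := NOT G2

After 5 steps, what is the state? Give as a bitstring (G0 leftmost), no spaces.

Step 1: G0=(1+0>=2)=0 G1=G2=1 G2=NOT G2=NOT 1=0 -> 010
Step 2: G0=(0+1>=2)=0 G1=G2=0 G2=NOT G2=NOT 0=1 -> 001
Step 3: G0=(1+0>=2)=0 G1=G2=1 G2=NOT G2=NOT 1=0 -> 010
Step 4: G0=(0+1>=2)=0 G1=G2=0 G2=NOT G2=NOT 0=1 -> 001
Step 5: G0=(1+0>=2)=0 G1=G2=1 G2=NOT G2=NOT 1=0 -> 010

010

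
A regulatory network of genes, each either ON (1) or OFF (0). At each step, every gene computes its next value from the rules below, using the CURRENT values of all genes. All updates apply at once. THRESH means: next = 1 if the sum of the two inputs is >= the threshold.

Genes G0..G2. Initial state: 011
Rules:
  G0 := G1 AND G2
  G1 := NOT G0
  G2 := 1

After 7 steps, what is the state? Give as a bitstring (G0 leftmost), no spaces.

Step 1: G0=G1&G2=1&1=1 G1=NOT G0=NOT 0=1 G2=1(const) -> 111
Step 2: G0=G1&G2=1&1=1 G1=NOT G0=NOT 1=0 G2=1(const) -> 101
Step 3: G0=G1&G2=0&1=0 G1=NOT G0=NOT 1=0 G2=1(const) -> 001
Step 4: G0=G1&G2=0&1=0 G1=NOT G0=NOT 0=1 G2=1(const) -> 011
Step 5: G0=G1&G2=1&1=1 G1=NOT G0=NOT 0=1 G2=1(const) -> 111
Step 6: G0=G1&G2=1&1=1 G1=NOT G0=NOT 1=0 G2=1(const) -> 101
Step 7: G0=G1&G2=0&1=0 G1=NOT G0=NOT 1=0 G2=1(const) -> 001

001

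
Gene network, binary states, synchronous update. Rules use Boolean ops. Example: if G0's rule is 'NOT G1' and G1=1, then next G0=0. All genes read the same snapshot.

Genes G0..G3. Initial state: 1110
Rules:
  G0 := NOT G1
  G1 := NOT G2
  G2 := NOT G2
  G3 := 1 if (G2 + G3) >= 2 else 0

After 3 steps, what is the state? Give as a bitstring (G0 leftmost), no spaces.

Step 1: G0=NOT G1=NOT 1=0 G1=NOT G2=NOT 1=0 G2=NOT G2=NOT 1=0 G3=(1+0>=2)=0 -> 0000
Step 2: G0=NOT G1=NOT 0=1 G1=NOT G2=NOT 0=1 G2=NOT G2=NOT 0=1 G3=(0+0>=2)=0 -> 1110
Step 3: G0=NOT G1=NOT 1=0 G1=NOT G2=NOT 1=0 G2=NOT G2=NOT 1=0 G3=(1+0>=2)=0 -> 0000

0000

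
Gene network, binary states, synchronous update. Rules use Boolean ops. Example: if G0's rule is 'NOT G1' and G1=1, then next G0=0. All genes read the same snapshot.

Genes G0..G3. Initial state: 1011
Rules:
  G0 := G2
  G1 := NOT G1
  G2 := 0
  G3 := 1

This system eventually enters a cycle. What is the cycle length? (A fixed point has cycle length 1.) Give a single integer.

Step 0: 1011
Step 1: G0=G2=1 G1=NOT G1=NOT 0=1 G2=0(const) G3=1(const) -> 1101
Step 2: G0=G2=0 G1=NOT G1=NOT 1=0 G2=0(const) G3=1(const) -> 0001
Step 3: G0=G2=0 G1=NOT G1=NOT 0=1 G2=0(const) G3=1(const) -> 0101
Step 4: G0=G2=0 G1=NOT G1=NOT 1=0 G2=0(const) G3=1(const) -> 0001
State from step 4 equals state from step 2 -> cycle length 2

Answer: 2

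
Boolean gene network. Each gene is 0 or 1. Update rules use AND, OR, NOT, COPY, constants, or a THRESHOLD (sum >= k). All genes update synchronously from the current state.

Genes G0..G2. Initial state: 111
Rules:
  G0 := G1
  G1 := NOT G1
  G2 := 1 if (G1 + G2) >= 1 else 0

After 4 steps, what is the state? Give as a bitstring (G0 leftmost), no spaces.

Step 1: G0=G1=1 G1=NOT G1=NOT 1=0 G2=(1+1>=1)=1 -> 101
Step 2: G0=G1=0 G1=NOT G1=NOT 0=1 G2=(0+1>=1)=1 -> 011
Step 3: G0=G1=1 G1=NOT G1=NOT 1=0 G2=(1+1>=1)=1 -> 101
Step 4: G0=G1=0 G1=NOT G1=NOT 0=1 G2=(0+1>=1)=1 -> 011

011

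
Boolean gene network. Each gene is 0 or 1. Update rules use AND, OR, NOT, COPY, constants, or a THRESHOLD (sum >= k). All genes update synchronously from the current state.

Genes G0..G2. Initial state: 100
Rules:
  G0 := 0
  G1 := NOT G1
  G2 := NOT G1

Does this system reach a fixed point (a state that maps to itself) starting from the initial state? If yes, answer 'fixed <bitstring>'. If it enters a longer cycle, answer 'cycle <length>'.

Step 0: 100
Step 1: G0=0(const) G1=NOT G1=NOT 0=1 G2=NOT G1=NOT 0=1 -> 011
Step 2: G0=0(const) G1=NOT G1=NOT 1=0 G2=NOT G1=NOT 1=0 -> 000
Step 3: G0=0(const) G1=NOT G1=NOT 0=1 G2=NOT G1=NOT 0=1 -> 011
Cycle of length 2 starting at step 1 -> no fixed point

Answer: cycle 2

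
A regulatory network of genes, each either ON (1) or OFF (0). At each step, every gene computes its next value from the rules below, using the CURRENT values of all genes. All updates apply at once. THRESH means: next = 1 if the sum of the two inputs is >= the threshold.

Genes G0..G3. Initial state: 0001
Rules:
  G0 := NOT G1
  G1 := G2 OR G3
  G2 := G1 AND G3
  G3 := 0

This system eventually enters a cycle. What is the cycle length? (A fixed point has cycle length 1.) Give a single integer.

Step 0: 0001
Step 1: G0=NOT G1=NOT 0=1 G1=G2|G3=0|1=1 G2=G1&G3=0&1=0 G3=0(const) -> 1100
Step 2: G0=NOT G1=NOT 1=0 G1=G2|G3=0|0=0 G2=G1&G3=1&0=0 G3=0(const) -> 0000
Step 3: G0=NOT G1=NOT 0=1 G1=G2|G3=0|0=0 G2=G1&G3=0&0=0 G3=0(const) -> 1000
Step 4: G0=NOT G1=NOT 0=1 G1=G2|G3=0|0=0 G2=G1&G3=0&0=0 G3=0(const) -> 1000
State from step 4 equals state from step 3 -> cycle length 1

Answer: 1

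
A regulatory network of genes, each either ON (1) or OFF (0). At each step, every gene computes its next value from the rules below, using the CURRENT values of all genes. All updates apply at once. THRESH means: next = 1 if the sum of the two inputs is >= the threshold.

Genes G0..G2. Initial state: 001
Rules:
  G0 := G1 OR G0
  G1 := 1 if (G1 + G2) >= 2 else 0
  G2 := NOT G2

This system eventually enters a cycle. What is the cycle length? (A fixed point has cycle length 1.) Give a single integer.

Answer: 2

Derivation:
Step 0: 001
Step 1: G0=G1|G0=0|0=0 G1=(0+1>=2)=0 G2=NOT G2=NOT 1=0 -> 000
Step 2: G0=G1|G0=0|0=0 G1=(0+0>=2)=0 G2=NOT G2=NOT 0=1 -> 001
State from step 2 equals state from step 0 -> cycle length 2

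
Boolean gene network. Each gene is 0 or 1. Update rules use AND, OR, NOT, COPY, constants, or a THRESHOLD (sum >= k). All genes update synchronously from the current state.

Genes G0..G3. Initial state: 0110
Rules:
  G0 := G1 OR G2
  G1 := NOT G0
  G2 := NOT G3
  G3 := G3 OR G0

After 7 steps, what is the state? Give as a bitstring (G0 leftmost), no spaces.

Step 1: G0=G1|G2=1|1=1 G1=NOT G0=NOT 0=1 G2=NOT G3=NOT 0=1 G3=G3|G0=0|0=0 -> 1110
Step 2: G0=G1|G2=1|1=1 G1=NOT G0=NOT 1=0 G2=NOT G3=NOT 0=1 G3=G3|G0=0|1=1 -> 1011
Step 3: G0=G1|G2=0|1=1 G1=NOT G0=NOT 1=0 G2=NOT G3=NOT 1=0 G3=G3|G0=1|1=1 -> 1001
Step 4: G0=G1|G2=0|0=0 G1=NOT G0=NOT 1=0 G2=NOT G3=NOT 1=0 G3=G3|G0=1|1=1 -> 0001
Step 5: G0=G1|G2=0|0=0 G1=NOT G0=NOT 0=1 G2=NOT G3=NOT 1=0 G3=G3|G0=1|0=1 -> 0101
Step 6: G0=G1|G2=1|0=1 G1=NOT G0=NOT 0=1 G2=NOT G3=NOT 1=0 G3=G3|G0=1|0=1 -> 1101
Step 7: G0=G1|G2=1|0=1 G1=NOT G0=NOT 1=0 G2=NOT G3=NOT 1=0 G3=G3|G0=1|1=1 -> 1001

1001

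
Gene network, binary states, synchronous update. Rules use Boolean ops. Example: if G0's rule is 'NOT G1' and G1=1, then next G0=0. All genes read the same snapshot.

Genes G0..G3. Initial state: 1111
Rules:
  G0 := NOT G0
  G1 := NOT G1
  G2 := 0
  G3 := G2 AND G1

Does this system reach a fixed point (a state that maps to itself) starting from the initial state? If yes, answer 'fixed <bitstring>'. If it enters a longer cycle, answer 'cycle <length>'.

Answer: cycle 2

Derivation:
Step 0: 1111
Step 1: G0=NOT G0=NOT 1=0 G1=NOT G1=NOT 1=0 G2=0(const) G3=G2&G1=1&1=1 -> 0001
Step 2: G0=NOT G0=NOT 0=1 G1=NOT G1=NOT 0=1 G2=0(const) G3=G2&G1=0&0=0 -> 1100
Step 3: G0=NOT G0=NOT 1=0 G1=NOT G1=NOT 1=0 G2=0(const) G3=G2&G1=0&1=0 -> 0000
Step 4: G0=NOT G0=NOT 0=1 G1=NOT G1=NOT 0=1 G2=0(const) G3=G2&G1=0&0=0 -> 1100
Cycle of length 2 starting at step 2 -> no fixed point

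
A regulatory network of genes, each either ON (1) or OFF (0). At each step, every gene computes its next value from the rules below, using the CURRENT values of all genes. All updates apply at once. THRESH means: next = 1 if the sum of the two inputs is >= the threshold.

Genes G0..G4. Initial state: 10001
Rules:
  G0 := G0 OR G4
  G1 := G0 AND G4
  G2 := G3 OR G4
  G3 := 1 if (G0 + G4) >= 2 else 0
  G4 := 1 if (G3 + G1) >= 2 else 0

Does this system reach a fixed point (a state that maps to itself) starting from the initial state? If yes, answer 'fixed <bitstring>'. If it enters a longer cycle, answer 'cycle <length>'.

Answer: cycle 2

Derivation:
Step 0: 10001
Step 1: G0=G0|G4=1|1=1 G1=G0&G4=1&1=1 G2=G3|G4=0|1=1 G3=(1+1>=2)=1 G4=(0+0>=2)=0 -> 11110
Step 2: G0=G0|G4=1|0=1 G1=G0&G4=1&0=0 G2=G3|G4=1|0=1 G3=(1+0>=2)=0 G4=(1+1>=2)=1 -> 10101
Step 3: G0=G0|G4=1|1=1 G1=G0&G4=1&1=1 G2=G3|G4=0|1=1 G3=(1+1>=2)=1 G4=(0+0>=2)=0 -> 11110
Cycle of length 2 starting at step 1 -> no fixed point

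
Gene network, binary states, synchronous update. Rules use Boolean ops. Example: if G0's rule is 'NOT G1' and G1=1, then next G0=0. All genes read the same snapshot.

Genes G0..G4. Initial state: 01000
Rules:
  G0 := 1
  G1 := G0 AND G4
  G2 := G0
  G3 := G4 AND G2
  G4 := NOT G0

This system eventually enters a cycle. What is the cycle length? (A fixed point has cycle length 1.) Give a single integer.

Step 0: 01000
Step 1: G0=1(const) G1=G0&G4=0&0=0 G2=G0=0 G3=G4&G2=0&0=0 G4=NOT G0=NOT 0=1 -> 10001
Step 2: G0=1(const) G1=G0&G4=1&1=1 G2=G0=1 G3=G4&G2=1&0=0 G4=NOT G0=NOT 1=0 -> 11100
Step 3: G0=1(const) G1=G0&G4=1&0=0 G2=G0=1 G3=G4&G2=0&1=0 G4=NOT G0=NOT 1=0 -> 10100
Step 4: G0=1(const) G1=G0&G4=1&0=0 G2=G0=1 G3=G4&G2=0&1=0 G4=NOT G0=NOT 1=0 -> 10100
State from step 4 equals state from step 3 -> cycle length 1

Answer: 1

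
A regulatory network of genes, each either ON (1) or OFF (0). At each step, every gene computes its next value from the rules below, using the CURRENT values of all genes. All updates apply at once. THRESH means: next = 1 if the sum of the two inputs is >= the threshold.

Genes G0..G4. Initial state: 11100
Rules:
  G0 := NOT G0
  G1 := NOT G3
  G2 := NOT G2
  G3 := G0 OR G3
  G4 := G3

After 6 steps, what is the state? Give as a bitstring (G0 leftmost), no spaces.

Step 1: G0=NOT G0=NOT 1=0 G1=NOT G3=NOT 0=1 G2=NOT G2=NOT 1=0 G3=G0|G3=1|0=1 G4=G3=0 -> 01010
Step 2: G0=NOT G0=NOT 0=1 G1=NOT G3=NOT 1=0 G2=NOT G2=NOT 0=1 G3=G0|G3=0|1=1 G4=G3=1 -> 10111
Step 3: G0=NOT G0=NOT 1=0 G1=NOT G3=NOT 1=0 G2=NOT G2=NOT 1=0 G3=G0|G3=1|1=1 G4=G3=1 -> 00011
Step 4: G0=NOT G0=NOT 0=1 G1=NOT G3=NOT 1=0 G2=NOT G2=NOT 0=1 G3=G0|G3=0|1=1 G4=G3=1 -> 10111
Step 5: G0=NOT G0=NOT 1=0 G1=NOT G3=NOT 1=0 G2=NOT G2=NOT 1=0 G3=G0|G3=1|1=1 G4=G3=1 -> 00011
Step 6: G0=NOT G0=NOT 0=1 G1=NOT G3=NOT 1=0 G2=NOT G2=NOT 0=1 G3=G0|G3=0|1=1 G4=G3=1 -> 10111

10111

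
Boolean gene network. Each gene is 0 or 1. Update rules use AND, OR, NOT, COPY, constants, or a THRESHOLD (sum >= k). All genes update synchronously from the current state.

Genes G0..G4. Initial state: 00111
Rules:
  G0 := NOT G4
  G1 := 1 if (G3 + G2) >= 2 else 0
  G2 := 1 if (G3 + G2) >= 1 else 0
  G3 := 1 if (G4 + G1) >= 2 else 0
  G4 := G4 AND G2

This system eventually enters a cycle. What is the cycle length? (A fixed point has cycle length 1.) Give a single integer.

Answer: 2

Derivation:
Step 0: 00111
Step 1: G0=NOT G4=NOT 1=0 G1=(1+1>=2)=1 G2=(1+1>=1)=1 G3=(1+0>=2)=0 G4=G4&G2=1&1=1 -> 01101
Step 2: G0=NOT G4=NOT 1=0 G1=(0+1>=2)=0 G2=(0+1>=1)=1 G3=(1+1>=2)=1 G4=G4&G2=1&1=1 -> 00111
State from step 2 equals state from step 0 -> cycle length 2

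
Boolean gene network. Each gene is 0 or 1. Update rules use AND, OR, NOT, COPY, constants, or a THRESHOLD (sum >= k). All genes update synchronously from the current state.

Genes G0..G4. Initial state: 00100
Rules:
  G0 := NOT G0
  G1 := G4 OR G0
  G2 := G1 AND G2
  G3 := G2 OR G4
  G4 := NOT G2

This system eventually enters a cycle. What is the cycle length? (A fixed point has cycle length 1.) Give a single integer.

Step 0: 00100
Step 1: G0=NOT G0=NOT 0=1 G1=G4|G0=0|0=0 G2=G1&G2=0&1=0 G3=G2|G4=1|0=1 G4=NOT G2=NOT 1=0 -> 10010
Step 2: G0=NOT G0=NOT 1=0 G1=G4|G0=0|1=1 G2=G1&G2=0&0=0 G3=G2|G4=0|0=0 G4=NOT G2=NOT 0=1 -> 01001
Step 3: G0=NOT G0=NOT 0=1 G1=G4|G0=1|0=1 G2=G1&G2=1&0=0 G3=G2|G4=0|1=1 G4=NOT G2=NOT 0=1 -> 11011
Step 4: G0=NOT G0=NOT 1=0 G1=G4|G0=1|1=1 G2=G1&G2=1&0=0 G3=G2|G4=0|1=1 G4=NOT G2=NOT 0=1 -> 01011
Step 5: G0=NOT G0=NOT 0=1 G1=G4|G0=1|0=1 G2=G1&G2=1&0=0 G3=G2|G4=0|1=1 G4=NOT G2=NOT 0=1 -> 11011
State from step 5 equals state from step 3 -> cycle length 2

Answer: 2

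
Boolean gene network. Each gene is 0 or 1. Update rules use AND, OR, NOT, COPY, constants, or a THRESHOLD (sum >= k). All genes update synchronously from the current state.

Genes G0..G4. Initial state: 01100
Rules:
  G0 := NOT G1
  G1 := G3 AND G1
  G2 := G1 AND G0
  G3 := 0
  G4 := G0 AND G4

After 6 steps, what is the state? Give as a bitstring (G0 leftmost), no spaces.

Step 1: G0=NOT G1=NOT 1=0 G1=G3&G1=0&1=0 G2=G1&G0=1&0=0 G3=0(const) G4=G0&G4=0&0=0 -> 00000
Step 2: G0=NOT G1=NOT 0=1 G1=G3&G1=0&0=0 G2=G1&G0=0&0=0 G3=0(const) G4=G0&G4=0&0=0 -> 10000
Step 3: G0=NOT G1=NOT 0=1 G1=G3&G1=0&0=0 G2=G1&G0=0&1=0 G3=0(const) G4=G0&G4=1&0=0 -> 10000
Step 4: G0=NOT G1=NOT 0=1 G1=G3&G1=0&0=0 G2=G1&G0=0&1=0 G3=0(const) G4=G0&G4=1&0=0 -> 10000
Step 5: G0=NOT G1=NOT 0=1 G1=G3&G1=0&0=0 G2=G1&G0=0&1=0 G3=0(const) G4=G0&G4=1&0=0 -> 10000
Step 6: G0=NOT G1=NOT 0=1 G1=G3&G1=0&0=0 G2=G1&G0=0&1=0 G3=0(const) G4=G0&G4=1&0=0 -> 10000

10000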